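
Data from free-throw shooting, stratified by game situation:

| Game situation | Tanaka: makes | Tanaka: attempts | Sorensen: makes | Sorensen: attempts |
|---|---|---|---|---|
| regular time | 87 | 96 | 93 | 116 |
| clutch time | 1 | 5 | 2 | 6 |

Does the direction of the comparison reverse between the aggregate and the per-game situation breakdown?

No

Regular time: Tanaka 87/96 = 90.6%, Sorensen 93/116 = 80.2% → Tanaka
Clutch time: Tanaka 1/5 = 20.0%, Sorensen 2/6 = 33.3% → Sorensen
Overall: Tanaka 88/101 = 87.1%, Sorensen 95/122 = 77.9% → Tanaka
Neither sweeps: Tanaka wins 1 of 2 groups, Sorensen wins 1. Tanaka wins overall but not every group — no Simpson reversal.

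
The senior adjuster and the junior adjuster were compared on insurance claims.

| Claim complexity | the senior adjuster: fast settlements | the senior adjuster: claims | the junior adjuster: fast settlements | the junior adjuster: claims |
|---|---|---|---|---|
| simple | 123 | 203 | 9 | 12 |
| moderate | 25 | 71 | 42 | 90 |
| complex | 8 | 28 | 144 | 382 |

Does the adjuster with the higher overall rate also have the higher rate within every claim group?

Simple: the senior adjuster 123/203 = 60.6%, the junior adjuster 9/12 = 75.0% → the junior adjuster
Moderate: the senior adjuster 25/71 = 35.2%, the junior adjuster 42/90 = 46.7% → the junior adjuster
Complex: the senior adjuster 8/28 = 28.6%, the junior adjuster 144/382 = 37.7% → the junior adjuster
Overall: the senior adjuster 156/302 = 51.7%, the junior adjuster 195/484 = 40.3% → the senior adjuster
The junior adjuster wins each claim group but the senior adjuster wins overall — the comparison reverses. The junior adjuster's claims skew toward complex, which has a lower base rate.

No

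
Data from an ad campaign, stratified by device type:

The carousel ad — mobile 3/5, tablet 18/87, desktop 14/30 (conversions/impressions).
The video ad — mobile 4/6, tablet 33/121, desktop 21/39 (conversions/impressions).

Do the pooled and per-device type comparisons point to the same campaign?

Mobile: the carousel ad 3/5 = 60.0%, the video ad 4/6 = 66.7% → the video ad
Tablet: the carousel ad 18/87 = 20.7%, the video ad 33/121 = 27.3% → the video ad
Desktop: the carousel ad 14/30 = 46.7%, the video ad 21/39 = 53.8% → the video ad
Overall: the carousel ad 35/122 = 28.7%, the video ad 58/166 = 34.9% → the video ad
The video ad wins overall and in every device group — no reversal.

Yes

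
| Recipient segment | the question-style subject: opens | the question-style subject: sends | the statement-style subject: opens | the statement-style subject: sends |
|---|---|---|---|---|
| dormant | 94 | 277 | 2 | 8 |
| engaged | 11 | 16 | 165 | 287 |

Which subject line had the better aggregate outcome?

the statement-style subject

Dormant: the question-style subject 94/277 = 33.9%, the statement-style subject 2/8 = 25.0% → the question-style subject
Engaged: the question-style subject 11/16 = 68.8%, the statement-style subject 165/287 = 57.5% → the question-style subject
Overall: the question-style subject 105/293 = 35.8%, the statement-style subject 167/295 = 56.6% → the statement-style subject
(The question-style subject wins every recipient group but the statement-style subject wins overall — the question-style subject's sends skew toward the low-rate dormant group.)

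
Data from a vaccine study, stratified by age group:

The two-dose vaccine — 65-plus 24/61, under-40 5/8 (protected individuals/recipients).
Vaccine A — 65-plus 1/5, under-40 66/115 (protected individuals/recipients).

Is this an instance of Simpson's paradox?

Yes

65-plus: the two-dose vaccine 24/61 = 39.3%, Vaccine A 1/5 = 20.0% → the two-dose vaccine
Under-40: the two-dose vaccine 5/8 = 62.5%, Vaccine A 66/115 = 57.4% → the two-dose vaccine
Overall: the two-dose vaccine 29/69 = 42.0%, Vaccine A 67/120 = 55.8% → Vaccine A
The two-dose vaccine wins each age group but Vaccine A wins overall — the comparison reverses. The two-dose vaccine's recipients skew toward 65-plus, which has a lower base rate.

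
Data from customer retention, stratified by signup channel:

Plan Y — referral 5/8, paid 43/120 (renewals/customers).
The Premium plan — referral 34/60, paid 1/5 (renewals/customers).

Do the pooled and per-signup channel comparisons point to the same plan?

Referral: Plan Y 5/8 = 62.5%, the Premium plan 34/60 = 56.7% → Plan Y
Paid: Plan Y 43/120 = 35.8%, the Premium plan 1/5 = 20.0% → Plan Y
Overall: Plan Y 48/128 = 37.5%, the Premium plan 35/65 = 53.8% → the Premium plan
Plan Y wins each signup group but the Premium plan wins overall — the comparison reverses. Plan Y's customers skew toward paid, which has a lower base rate.

No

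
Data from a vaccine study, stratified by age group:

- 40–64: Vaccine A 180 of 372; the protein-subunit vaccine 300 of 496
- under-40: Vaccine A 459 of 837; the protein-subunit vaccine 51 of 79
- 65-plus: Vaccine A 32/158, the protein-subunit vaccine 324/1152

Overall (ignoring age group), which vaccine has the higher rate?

Vaccine A

40–64: Vaccine A 180/372 = 48.4%, the protein-subunit vaccine 300/496 = 60.5% → the protein-subunit vaccine
Under-40: Vaccine A 459/837 = 54.8%, the protein-subunit vaccine 51/79 = 64.6% → the protein-subunit vaccine
65-plus: Vaccine A 32/158 = 20.3%, the protein-subunit vaccine 324/1152 = 28.1% → the protein-subunit vaccine
Overall: Vaccine A 671/1367 = 49.1%, the protein-subunit vaccine 675/1727 = 39.1% → Vaccine A
(The protein-subunit vaccine wins every age group but Vaccine A wins overall — the protein-subunit vaccine's recipients skew toward the low-rate 65-plus group.)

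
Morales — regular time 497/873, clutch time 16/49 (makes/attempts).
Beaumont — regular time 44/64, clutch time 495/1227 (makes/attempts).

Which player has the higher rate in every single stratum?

Beaumont

Regular time: Morales 497/873 = 56.9%, Beaumont 44/64 = 68.8% → Beaumont
Clutch time: Morales 16/49 = 32.7%, Beaumont 495/1227 = 40.3% → Beaumont
Beaumont has the higher rate in both groups.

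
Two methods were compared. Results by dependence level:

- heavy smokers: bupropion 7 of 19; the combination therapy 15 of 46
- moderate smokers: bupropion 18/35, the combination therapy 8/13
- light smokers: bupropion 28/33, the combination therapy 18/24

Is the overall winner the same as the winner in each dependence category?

No

Heavy smokers: bupropion 7/19 = 36.8%, the combination therapy 15/46 = 32.6% → bupropion
Moderate smokers: bupropion 18/35 = 51.4%, the combination therapy 8/13 = 61.5% → the combination therapy
Light smokers: bupropion 28/33 = 84.8%, the combination therapy 18/24 = 75.0% → bupropion
Overall: bupropion 53/87 = 60.9%, the combination therapy 41/83 = 49.4% → bupropion
Neither sweeps: bupropion wins 2 of 3 groups, the combination therapy wins 1. Bupropion wins overall but not every group — no Simpson reversal.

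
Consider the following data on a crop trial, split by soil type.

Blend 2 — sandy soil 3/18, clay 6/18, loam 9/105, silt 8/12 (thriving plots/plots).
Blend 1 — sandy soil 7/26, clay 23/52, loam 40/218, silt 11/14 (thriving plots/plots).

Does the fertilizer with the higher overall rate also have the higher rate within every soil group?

Sandy soil: Blend 2 3/18 = 16.7%, Blend 1 7/26 = 26.9% → Blend 1
Clay: Blend 2 6/18 = 33.3%, Blend 1 23/52 = 44.2% → Blend 1
Loam: Blend 2 9/105 = 8.6%, Blend 1 40/218 = 18.3% → Blend 1
Silt: Blend 2 8/12 = 66.7%, Blend 1 11/14 = 78.6% → Blend 1
Overall: Blend 2 26/153 = 17.0%, Blend 1 81/310 = 26.1% → Blend 1
Blend 1 wins overall and in every soil group — no reversal.

Yes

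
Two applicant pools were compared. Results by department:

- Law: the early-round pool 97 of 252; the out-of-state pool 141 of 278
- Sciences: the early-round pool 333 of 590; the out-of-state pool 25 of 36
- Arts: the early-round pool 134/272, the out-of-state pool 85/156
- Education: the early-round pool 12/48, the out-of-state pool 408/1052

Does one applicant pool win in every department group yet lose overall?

Law: the early-round pool 97/252 = 38.5%, the out-of-state pool 141/278 = 50.7% → the out-of-state pool
Sciences: the early-round pool 333/590 = 56.4%, the out-of-state pool 25/36 = 69.4% → the out-of-state pool
Arts: the early-round pool 134/272 = 49.3%, the out-of-state pool 85/156 = 54.5% → the out-of-state pool
Education: the early-round pool 12/48 = 25.0%, the out-of-state pool 408/1052 = 38.8% → the out-of-state pool
Overall: the early-round pool 576/1162 = 49.6%, the out-of-state pool 659/1522 = 43.3% → the early-round pool
The out-of-state pool wins each department group but the early-round pool wins overall — the comparison reverses. The out-of-state pool's applicants skew toward Education, which has a lower base rate.

Yes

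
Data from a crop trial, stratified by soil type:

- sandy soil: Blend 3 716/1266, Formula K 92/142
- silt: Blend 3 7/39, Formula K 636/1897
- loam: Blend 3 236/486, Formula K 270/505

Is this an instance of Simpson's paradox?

Yes

Sandy soil: Blend 3 716/1266 = 56.6%, Formula K 92/142 = 64.8% → Formula K
Silt: Blend 3 7/39 = 17.9%, Formula K 636/1897 = 33.5% → Formula K
Loam: Blend 3 236/486 = 48.6%, Formula K 270/505 = 53.5% → Formula K
Overall: Blend 3 959/1791 = 53.5%, Formula K 998/2544 = 39.2% → Blend 3
Formula K wins each soil group but Blend 3 wins overall — the comparison reverses. Formula K's plots skew toward silt, which has a lower base rate.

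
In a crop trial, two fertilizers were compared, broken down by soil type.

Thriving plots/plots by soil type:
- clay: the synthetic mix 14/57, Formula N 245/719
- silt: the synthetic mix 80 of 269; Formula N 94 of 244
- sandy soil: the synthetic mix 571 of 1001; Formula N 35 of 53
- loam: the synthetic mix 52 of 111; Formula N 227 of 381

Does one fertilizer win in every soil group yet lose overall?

Clay: the synthetic mix 14/57 = 24.6%, Formula N 245/719 = 34.1% → Formula N
Silt: the synthetic mix 80/269 = 29.7%, Formula N 94/244 = 38.5% → Formula N
Sandy soil: the synthetic mix 571/1001 = 57.0%, Formula N 35/53 = 66.0% → Formula N
Loam: the synthetic mix 52/111 = 46.8%, Formula N 227/381 = 59.6% → Formula N
Overall: the synthetic mix 717/1438 = 49.9%, Formula N 601/1397 = 43.0% → the synthetic mix
Formula N wins each soil group but the synthetic mix wins overall — the comparison reverses. Formula N's plots skew toward clay, which has a lower base rate.

Yes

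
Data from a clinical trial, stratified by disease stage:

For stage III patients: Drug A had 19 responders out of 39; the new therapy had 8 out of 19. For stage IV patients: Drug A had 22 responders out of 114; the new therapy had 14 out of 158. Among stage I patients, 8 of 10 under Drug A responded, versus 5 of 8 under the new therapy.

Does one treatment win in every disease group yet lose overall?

No

Stage III: Drug A 19/39 = 48.7%, the new therapy 8/19 = 42.1% → Drug A
Stage IV: Drug A 22/114 = 19.3%, the new therapy 14/158 = 8.9% → Drug A
Stage I: Drug A 8/10 = 80.0%, the new therapy 5/8 = 62.5% → Drug A
Overall: Drug A 49/163 = 30.1%, the new therapy 27/185 = 14.6% → Drug A
Drug A wins overall and in every disease group — no reversal.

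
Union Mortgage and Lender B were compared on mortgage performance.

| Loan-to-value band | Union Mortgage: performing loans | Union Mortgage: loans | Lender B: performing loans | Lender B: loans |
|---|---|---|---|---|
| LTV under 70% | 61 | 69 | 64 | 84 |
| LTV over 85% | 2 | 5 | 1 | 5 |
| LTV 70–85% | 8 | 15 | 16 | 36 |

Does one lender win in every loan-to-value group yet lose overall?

No

LTV under 70%: Union Mortgage 61/69 = 88.4%, Lender B 64/84 = 76.2% → Union Mortgage
LTV over 85%: Union Mortgage 2/5 = 40.0%, Lender B 1/5 = 20.0% → Union Mortgage
LTV 70–85%: Union Mortgage 8/15 = 53.3%, Lender B 16/36 = 44.4% → Union Mortgage
Overall: Union Mortgage 71/89 = 79.8%, Lender B 81/125 = 64.8% → Union Mortgage
Union Mortgage wins overall and in every loan-to-value group — no reversal.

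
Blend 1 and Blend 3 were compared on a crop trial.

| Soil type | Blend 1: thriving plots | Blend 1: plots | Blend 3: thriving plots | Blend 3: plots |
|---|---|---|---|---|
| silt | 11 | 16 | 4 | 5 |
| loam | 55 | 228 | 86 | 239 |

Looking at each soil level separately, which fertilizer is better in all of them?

Silt: Blend 1 11/16 = 68.8%, Blend 3 4/5 = 80.0% → Blend 3
Loam: Blend 1 55/228 = 24.1%, Blend 3 86/239 = 36.0% → Blend 3
Blend 3 has the higher rate in both groups.

Blend 3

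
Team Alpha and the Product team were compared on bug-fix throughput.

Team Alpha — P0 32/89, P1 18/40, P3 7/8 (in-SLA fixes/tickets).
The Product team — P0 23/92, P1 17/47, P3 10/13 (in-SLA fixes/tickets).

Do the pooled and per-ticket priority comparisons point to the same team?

P0: Team Alpha 32/89 = 36.0%, the Product team 23/92 = 25.0% → Team Alpha
P1: Team Alpha 18/40 = 45.0%, the Product team 17/47 = 36.2% → Team Alpha
P3: Team Alpha 7/8 = 87.5%, the Product team 10/13 = 76.9% → Team Alpha
Overall: Team Alpha 57/137 = 41.6%, the Product team 50/152 = 32.9% → Team Alpha
Team Alpha wins overall and in every ticket group — no reversal.

Yes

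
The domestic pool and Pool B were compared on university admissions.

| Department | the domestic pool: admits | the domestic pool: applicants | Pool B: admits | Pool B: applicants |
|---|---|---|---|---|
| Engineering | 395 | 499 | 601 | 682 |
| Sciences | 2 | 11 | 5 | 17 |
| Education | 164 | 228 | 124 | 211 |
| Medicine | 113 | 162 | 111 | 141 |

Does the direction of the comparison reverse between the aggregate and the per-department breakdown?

No

Engineering: the domestic pool 395/499 = 79.2%, Pool B 601/682 = 88.1% → Pool B
Sciences: the domestic pool 2/11 = 18.2%, Pool B 5/17 = 29.4% → Pool B
Education: the domestic pool 164/228 = 71.9%, Pool B 124/211 = 58.8% → the domestic pool
Medicine: the domestic pool 113/162 = 69.8%, Pool B 111/141 = 78.7% → Pool B
Overall: the domestic pool 674/900 = 74.9%, Pool B 841/1051 = 80.0% → Pool B
Neither sweeps: the domestic pool wins 1 of 4 groups, Pool B wins 3. Pool B wins overall but not every group — no Simpson reversal.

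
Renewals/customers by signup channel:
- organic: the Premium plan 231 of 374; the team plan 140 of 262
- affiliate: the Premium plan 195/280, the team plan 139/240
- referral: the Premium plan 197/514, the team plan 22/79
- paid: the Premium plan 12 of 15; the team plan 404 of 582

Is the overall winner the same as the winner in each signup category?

Organic: the Premium plan 231/374 = 61.8%, the team plan 140/262 = 53.4% → the Premium plan
Affiliate: the Premium plan 195/280 = 69.6%, the team plan 139/240 = 57.9% → the Premium plan
Referral: the Premium plan 197/514 = 38.3%, the team plan 22/79 = 27.8% → the Premium plan
Paid: the Premium plan 12/15 = 80.0%, the team plan 404/582 = 69.4% → the Premium plan
Overall: the Premium plan 635/1183 = 53.7%, the team plan 705/1163 = 60.6% → the team plan
The Premium plan wins each signup group but the team plan wins overall — the comparison reverses. The Premium plan's customers skew toward referral, which has a lower base rate.

No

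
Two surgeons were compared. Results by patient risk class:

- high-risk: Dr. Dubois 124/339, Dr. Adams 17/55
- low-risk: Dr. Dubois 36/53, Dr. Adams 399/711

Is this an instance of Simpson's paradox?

High-risk: Dr. Dubois 124/339 = 36.6%, Dr. Adams 17/55 = 30.9% → Dr. Dubois
Low-risk: Dr. Dubois 36/53 = 67.9%, Dr. Adams 399/711 = 56.1% → Dr. Dubois
Overall: Dr. Dubois 160/392 = 40.8%, Dr. Adams 416/766 = 54.3% → Dr. Adams
Dr. Dubois wins each patient risk group but Dr. Adams wins overall — the comparison reverses. Dr. Dubois's operations skew toward high-risk, which has a lower base rate.

Yes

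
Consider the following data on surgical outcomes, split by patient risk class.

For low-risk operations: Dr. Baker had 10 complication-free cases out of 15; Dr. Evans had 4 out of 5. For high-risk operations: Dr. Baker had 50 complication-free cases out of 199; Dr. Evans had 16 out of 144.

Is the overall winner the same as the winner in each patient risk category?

Low-risk: Dr. Baker 10/15 = 66.7%, Dr. Evans 4/5 = 80.0% → Dr. Evans
High-risk: Dr. Baker 50/199 = 25.1%, Dr. Evans 16/144 = 11.1% → Dr. Baker
Overall: Dr. Baker 60/214 = 28.0%, Dr. Evans 20/149 = 13.4% → Dr. Baker
Neither sweeps: Dr. Baker wins 1 of 2 groups, Dr. Evans wins 1. Dr. Baker wins overall but not every group — no Simpson reversal.

No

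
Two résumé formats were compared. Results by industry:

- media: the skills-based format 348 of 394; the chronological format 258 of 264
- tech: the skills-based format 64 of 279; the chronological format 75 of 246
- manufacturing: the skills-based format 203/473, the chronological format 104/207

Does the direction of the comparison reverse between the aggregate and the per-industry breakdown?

Media: the skills-based format 348/394 = 88.3%, the chronological format 258/264 = 97.7% → the chronological format
Tech: the skills-based format 64/279 = 22.9%, the chronological format 75/246 = 30.5% → the chronological format
Manufacturing: the skills-based format 203/473 = 42.9%, the chronological format 104/207 = 50.2% → the chronological format
Overall: the skills-based format 615/1146 = 53.7%, the chronological format 437/717 = 60.9% → the chronological format
The chronological format wins overall and in every industry group — no reversal.

No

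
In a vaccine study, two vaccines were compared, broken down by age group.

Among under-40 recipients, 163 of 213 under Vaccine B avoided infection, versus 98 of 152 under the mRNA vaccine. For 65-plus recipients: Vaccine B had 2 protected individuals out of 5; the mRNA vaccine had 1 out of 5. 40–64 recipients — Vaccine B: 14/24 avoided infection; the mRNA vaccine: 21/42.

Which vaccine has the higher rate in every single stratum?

Under-40: Vaccine B 163/213 = 76.5%, the mRNA vaccine 98/152 = 64.5% → Vaccine B
65-plus: Vaccine B 2/5 = 40.0%, the mRNA vaccine 1/5 = 20.0% → Vaccine B
40–64: Vaccine B 14/24 = 58.3%, the mRNA vaccine 21/42 = 50.0% → Vaccine B
Vaccine B has the higher rate in all 3 groups.

Vaccine B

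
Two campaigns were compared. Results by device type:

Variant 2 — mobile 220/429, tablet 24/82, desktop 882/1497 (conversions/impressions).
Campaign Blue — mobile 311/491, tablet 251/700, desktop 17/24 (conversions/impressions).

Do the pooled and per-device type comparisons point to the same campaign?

No

Mobile: Variant 2 220/429 = 51.3%, Campaign Blue 311/491 = 63.3% → Campaign Blue
Tablet: Variant 2 24/82 = 29.3%, Campaign Blue 251/700 = 35.9% → Campaign Blue
Desktop: Variant 2 882/1497 = 58.9%, Campaign Blue 17/24 = 70.8% → Campaign Blue
Overall: Variant 2 1126/2008 = 56.1%, Campaign Blue 579/1215 = 47.7% → Variant 2
Campaign Blue wins each device group but Variant 2 wins overall — the comparison reverses. Campaign Blue's impressions skew toward tablet, which has a lower base rate.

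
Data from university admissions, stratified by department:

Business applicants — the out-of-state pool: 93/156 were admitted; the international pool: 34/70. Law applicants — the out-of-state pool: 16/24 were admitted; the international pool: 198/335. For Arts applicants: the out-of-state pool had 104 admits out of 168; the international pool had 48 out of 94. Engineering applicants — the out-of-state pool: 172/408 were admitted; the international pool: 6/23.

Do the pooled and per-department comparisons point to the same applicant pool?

Business: the out-of-state pool 93/156 = 59.6%, the international pool 34/70 = 48.6% → the out-of-state pool
Law: the out-of-state pool 16/24 = 66.7%, the international pool 198/335 = 59.1% → the out-of-state pool
Arts: the out-of-state pool 104/168 = 61.9%, the international pool 48/94 = 51.1% → the out-of-state pool
Engineering: the out-of-state pool 172/408 = 42.2%, the international pool 6/23 = 26.1% → the out-of-state pool
Overall: the out-of-state pool 385/756 = 50.9%, the international pool 286/522 = 54.8% → the international pool
The out-of-state pool wins each department group but the international pool wins overall — the comparison reverses. The out-of-state pool's applicants skew toward Engineering, which has a lower base rate.

No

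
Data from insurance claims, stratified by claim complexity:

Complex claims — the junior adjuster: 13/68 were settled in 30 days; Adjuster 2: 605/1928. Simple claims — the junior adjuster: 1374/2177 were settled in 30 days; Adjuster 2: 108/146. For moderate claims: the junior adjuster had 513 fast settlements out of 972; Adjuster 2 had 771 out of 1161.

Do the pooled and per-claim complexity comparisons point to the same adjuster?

No

Complex: the junior adjuster 13/68 = 19.1%, Adjuster 2 605/1928 = 31.4% → Adjuster 2
Simple: the junior adjuster 1374/2177 = 63.1%, Adjuster 2 108/146 = 74.0% → Adjuster 2
Moderate: the junior adjuster 513/972 = 52.8%, Adjuster 2 771/1161 = 66.4% → Adjuster 2
Overall: the junior adjuster 1900/3217 = 59.1%, Adjuster 2 1484/3235 = 45.9% → the junior adjuster
Adjuster 2 wins each claim group but the junior adjuster wins overall — the comparison reverses. Adjuster 2's claims skew toward complex, which has a lower base rate.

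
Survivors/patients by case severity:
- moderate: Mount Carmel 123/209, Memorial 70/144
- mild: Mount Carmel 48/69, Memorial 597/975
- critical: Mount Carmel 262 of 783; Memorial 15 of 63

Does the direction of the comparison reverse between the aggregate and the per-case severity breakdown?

Moderate: Mount Carmel 123/209 = 58.9%, Memorial 70/144 = 48.6% → Mount Carmel
Mild: Mount Carmel 48/69 = 69.6%, Memorial 597/975 = 61.2% → Mount Carmel
Critical: Mount Carmel 262/783 = 33.5%, Memorial 15/63 = 23.8% → Mount Carmel
Overall: Mount Carmel 433/1061 = 40.8%, Memorial 682/1182 = 57.7% → Memorial
Mount Carmel wins each case group but Memorial wins overall — the comparison reverses. Mount Carmel's patients skew toward critical, which has a lower base rate.

Yes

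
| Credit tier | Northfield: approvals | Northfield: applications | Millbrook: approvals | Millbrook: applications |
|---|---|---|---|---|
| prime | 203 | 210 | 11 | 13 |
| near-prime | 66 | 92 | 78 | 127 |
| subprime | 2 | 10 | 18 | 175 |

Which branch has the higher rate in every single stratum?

Prime: Northfield 203/210 = 96.7%, Millbrook 11/13 = 84.6% → Northfield
Near-prime: Northfield 66/92 = 71.7%, Millbrook 78/127 = 61.4% → Northfield
Subprime: Northfield 2/10 = 20.0%, Millbrook 18/175 = 10.3% → Northfield
Northfield has the higher rate in all 3 groups.

Northfield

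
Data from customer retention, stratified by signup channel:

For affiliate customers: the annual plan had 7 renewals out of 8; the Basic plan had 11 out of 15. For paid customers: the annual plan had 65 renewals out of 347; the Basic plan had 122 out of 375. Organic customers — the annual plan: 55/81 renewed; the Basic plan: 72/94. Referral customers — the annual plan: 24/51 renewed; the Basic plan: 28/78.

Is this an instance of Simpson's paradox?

Affiliate: the annual plan 7/8 = 87.5%, the Basic plan 11/15 = 73.3% → the annual plan
Paid: the annual plan 65/347 = 18.7%, the Basic plan 122/375 = 32.5% → the Basic plan
Organic: the annual plan 55/81 = 67.9%, the Basic plan 72/94 = 76.6% → the Basic plan
Referral: the annual plan 24/51 = 47.1%, the Basic plan 28/78 = 35.9% → the annual plan
Overall: the annual plan 151/487 = 31.0%, the Basic plan 233/562 = 41.5% → the Basic plan
Neither sweeps: the annual plan wins 2 of 4 groups, the Basic plan wins 2. The Basic plan wins overall but not every group — no Simpson reversal.

No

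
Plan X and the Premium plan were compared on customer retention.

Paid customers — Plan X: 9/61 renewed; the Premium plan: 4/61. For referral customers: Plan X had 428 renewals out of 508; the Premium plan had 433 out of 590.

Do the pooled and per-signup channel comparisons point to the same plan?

Paid: Plan X 9/61 = 14.8%, the Premium plan 4/61 = 6.6% → Plan X
Referral: Plan X 428/508 = 84.3%, the Premium plan 433/590 = 73.4% → Plan X
Overall: Plan X 437/569 = 76.8%, the Premium plan 437/651 = 67.1% → Plan X
Plan X wins overall and in every signup group — no reversal.

Yes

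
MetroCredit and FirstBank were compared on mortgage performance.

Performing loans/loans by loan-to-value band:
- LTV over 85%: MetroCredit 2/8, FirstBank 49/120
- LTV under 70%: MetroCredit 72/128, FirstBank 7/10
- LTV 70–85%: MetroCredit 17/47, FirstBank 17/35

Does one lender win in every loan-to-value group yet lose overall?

Yes

LTV over 85%: MetroCredit 2/8 = 25.0%, FirstBank 49/120 = 40.8% → FirstBank
LTV under 70%: MetroCredit 72/128 = 56.2%, FirstBank 7/10 = 70.0% → FirstBank
LTV 70–85%: MetroCredit 17/47 = 36.2%, FirstBank 17/35 = 48.6% → FirstBank
Overall: MetroCredit 91/183 = 49.7%, FirstBank 73/165 = 44.2% → MetroCredit
FirstBank wins each loan-to-value group but MetroCredit wins overall — the comparison reverses. FirstBank's loans skew toward LTV over 85%, which has a lower base rate.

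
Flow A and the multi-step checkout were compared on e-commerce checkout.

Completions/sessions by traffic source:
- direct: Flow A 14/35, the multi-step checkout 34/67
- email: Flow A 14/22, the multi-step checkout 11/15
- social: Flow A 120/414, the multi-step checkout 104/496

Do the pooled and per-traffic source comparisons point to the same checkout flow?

No

Direct: Flow A 14/35 = 40.0%, the multi-step checkout 34/67 = 50.7% → the multi-step checkout
Email: Flow A 14/22 = 63.6%, the multi-step checkout 11/15 = 73.3% → the multi-step checkout
Social: Flow A 120/414 = 29.0%, the multi-step checkout 104/496 = 21.0% → Flow A
Overall: Flow A 148/471 = 31.4%, the multi-step checkout 149/578 = 25.8% → Flow A
Neither sweeps: Flow A wins 1 of 3 groups, the multi-step checkout wins 2. Flow A wins overall but not every group — no Simpson reversal.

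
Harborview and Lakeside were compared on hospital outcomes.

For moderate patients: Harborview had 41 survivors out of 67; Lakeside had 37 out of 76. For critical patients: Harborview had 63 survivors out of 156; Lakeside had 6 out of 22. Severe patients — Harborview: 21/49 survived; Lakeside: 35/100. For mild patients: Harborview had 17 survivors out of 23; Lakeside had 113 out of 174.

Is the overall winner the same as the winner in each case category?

No

Moderate: Harborview 41/67 = 61.2%, Lakeside 37/76 = 48.7% → Harborview
Critical: Harborview 63/156 = 40.4%, Lakeside 6/22 = 27.3% → Harborview
Severe: Harborview 21/49 = 42.9%, Lakeside 35/100 = 35.0% → Harborview
Mild: Harborview 17/23 = 73.9%, Lakeside 113/174 = 64.9% → Harborview
Overall: Harborview 142/295 = 48.1%, Lakeside 191/372 = 51.3% → Lakeside
Harborview wins each case group but Lakeside wins overall — the comparison reverses. Harborview's patients skew toward critical, which has a lower base rate.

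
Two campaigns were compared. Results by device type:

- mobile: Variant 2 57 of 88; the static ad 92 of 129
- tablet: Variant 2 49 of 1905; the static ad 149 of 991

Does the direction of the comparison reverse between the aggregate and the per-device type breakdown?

No

Mobile: Variant 2 57/88 = 64.8%, the static ad 92/129 = 71.3% → the static ad
Tablet: Variant 2 49/1905 = 2.6%, the static ad 149/991 = 15.0% → the static ad
Overall: Variant 2 106/1993 = 5.3%, the static ad 241/1120 = 21.5% → the static ad
The static ad wins overall and in every device group — no reversal.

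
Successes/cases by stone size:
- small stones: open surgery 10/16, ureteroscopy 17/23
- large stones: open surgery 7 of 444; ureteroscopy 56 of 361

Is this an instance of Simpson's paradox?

No

Small stones: open surgery 10/16 = 62.5%, ureteroscopy 17/23 = 73.9% → ureteroscopy
Large stones: open surgery 7/444 = 1.6%, ureteroscopy 56/361 = 15.5% → ureteroscopy
Overall: open surgery 17/460 = 3.7%, ureteroscopy 73/384 = 19.0% → ureteroscopy
Ureteroscopy wins overall and in every stone group — no reversal.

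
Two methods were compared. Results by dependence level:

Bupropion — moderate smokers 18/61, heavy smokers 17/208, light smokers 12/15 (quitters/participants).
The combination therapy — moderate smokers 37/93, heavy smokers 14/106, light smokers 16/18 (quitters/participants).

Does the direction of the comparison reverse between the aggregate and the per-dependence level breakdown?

Moderate smokers: bupropion 18/61 = 29.5%, the combination therapy 37/93 = 39.8% → the combination therapy
Heavy smokers: bupropion 17/208 = 8.2%, the combination therapy 14/106 = 13.2% → the combination therapy
Light smokers: bupropion 12/15 = 80.0%, the combination therapy 16/18 = 88.9% → the combination therapy
Overall: bupropion 47/284 = 16.5%, the combination therapy 67/217 = 30.9% → the combination therapy
The combination therapy wins overall and in every dependence group — no reversal.

No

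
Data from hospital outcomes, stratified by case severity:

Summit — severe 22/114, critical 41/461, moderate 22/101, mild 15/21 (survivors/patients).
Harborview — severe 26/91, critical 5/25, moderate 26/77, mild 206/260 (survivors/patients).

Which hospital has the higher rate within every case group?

Severe: Summit 22/114 = 19.3%, Harborview 26/91 = 28.6% → Harborview
Critical: Summit 41/461 = 8.9%, Harborview 5/25 = 20.0% → Harborview
Moderate: Summit 22/101 = 21.8%, Harborview 26/77 = 33.8% → Harborview
Mild: Summit 15/21 = 71.4%, Harborview 206/260 = 79.2% → Harborview
Harborview has the higher rate in all 4 groups.

Harborview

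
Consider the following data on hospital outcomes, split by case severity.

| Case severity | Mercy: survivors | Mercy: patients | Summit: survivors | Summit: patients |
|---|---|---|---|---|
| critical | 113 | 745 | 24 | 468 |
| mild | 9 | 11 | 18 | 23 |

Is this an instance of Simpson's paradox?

No

Critical: Mercy 113/745 = 15.2%, Summit 24/468 = 5.1% → Mercy
Mild: Mercy 9/11 = 81.8%, Summit 18/23 = 78.3% → Mercy
Overall: Mercy 122/756 = 16.1%, Summit 42/491 = 8.6% → Mercy
Mercy wins overall and in every case group — no reversal.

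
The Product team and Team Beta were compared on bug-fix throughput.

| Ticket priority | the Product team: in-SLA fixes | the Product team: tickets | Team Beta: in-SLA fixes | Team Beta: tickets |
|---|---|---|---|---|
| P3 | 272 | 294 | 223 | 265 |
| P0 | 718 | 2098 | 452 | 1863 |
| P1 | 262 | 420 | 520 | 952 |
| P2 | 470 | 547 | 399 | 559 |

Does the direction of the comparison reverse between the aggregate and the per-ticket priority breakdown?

P3: the Product team 272/294 = 92.5%, Team Beta 223/265 = 84.2% → the Product team
P0: the Product team 718/2098 = 34.2%, Team Beta 452/1863 = 24.3% → the Product team
P1: the Product team 262/420 = 62.4%, Team Beta 520/952 = 54.6% → the Product team
P2: the Product team 470/547 = 85.9%, Team Beta 399/559 = 71.4% → the Product team
Overall: the Product team 1722/3359 = 51.3%, Team Beta 1594/3639 = 43.8% → the Product team
The Product team wins overall and in every ticket group — no reversal.

No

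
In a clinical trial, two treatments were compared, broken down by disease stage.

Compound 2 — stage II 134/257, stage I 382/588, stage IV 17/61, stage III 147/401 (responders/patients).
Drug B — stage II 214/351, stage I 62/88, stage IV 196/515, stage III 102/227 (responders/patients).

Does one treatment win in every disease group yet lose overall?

Stage II: Compound 2 134/257 = 52.1%, Drug B 214/351 = 61.0% → Drug B
Stage I: Compound 2 382/588 = 65.0%, Drug B 62/88 = 70.5% → Drug B
Stage IV: Compound 2 17/61 = 27.9%, Drug B 196/515 = 38.1% → Drug B
Stage III: Compound 2 147/401 = 36.7%, Drug B 102/227 = 44.9% → Drug B
Overall: Compound 2 680/1307 = 52.0%, Drug B 574/1181 = 48.6% → Compound 2
Drug B wins each disease group but Compound 2 wins overall — the comparison reverses. Drug B's patients skew toward stage IV, which has a lower base rate.

Yes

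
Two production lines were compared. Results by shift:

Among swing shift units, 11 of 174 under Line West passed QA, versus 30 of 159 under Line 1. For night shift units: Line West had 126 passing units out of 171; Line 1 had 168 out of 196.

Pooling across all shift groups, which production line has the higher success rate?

Swing shift: Line West 11/174 = 6.3%, Line 1 30/159 = 18.9% → Line 1
Night shift: Line West 126/171 = 73.7%, Line 1 168/196 = 85.7% → Line 1
Overall: Line West 137/345 = 39.7%, Line 1 198/355 = 55.8% → Line 1

Line 1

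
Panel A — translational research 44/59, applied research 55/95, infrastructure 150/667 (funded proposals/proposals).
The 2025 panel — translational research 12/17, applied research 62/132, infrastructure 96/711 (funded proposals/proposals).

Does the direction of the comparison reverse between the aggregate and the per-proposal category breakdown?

Translational research: Panel A 44/59 = 74.6%, the 2025 panel 12/17 = 70.6% → Panel A
Applied research: Panel A 55/95 = 57.9%, the 2025 panel 62/132 = 47.0% → Panel A
Infrastructure: Panel A 150/667 = 22.5%, the 2025 panel 96/711 = 13.5% → Panel A
Overall: Panel A 249/821 = 30.3%, the 2025 panel 170/860 = 19.8% → Panel A
Panel A wins overall and in every proposal group — no reversal.

No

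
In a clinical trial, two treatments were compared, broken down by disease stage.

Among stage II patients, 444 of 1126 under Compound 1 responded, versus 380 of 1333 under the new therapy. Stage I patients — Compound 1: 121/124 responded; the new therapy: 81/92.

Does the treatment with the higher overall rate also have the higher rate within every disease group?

Stage II: Compound 1 444/1126 = 39.4%, the new therapy 380/1333 = 28.5% → Compound 1
Stage I: Compound 1 121/124 = 97.6%, the new therapy 81/92 = 88.0% → Compound 1
Overall: Compound 1 565/1250 = 45.2%, the new therapy 461/1425 = 32.4% → Compound 1
Compound 1 wins overall and in every disease group — no reversal.

Yes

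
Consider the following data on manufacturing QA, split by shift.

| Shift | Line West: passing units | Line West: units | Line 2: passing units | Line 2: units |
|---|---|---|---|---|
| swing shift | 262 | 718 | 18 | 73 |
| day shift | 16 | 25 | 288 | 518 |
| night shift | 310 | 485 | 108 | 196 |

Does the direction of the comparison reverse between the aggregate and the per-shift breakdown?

Yes

Swing shift: Line West 262/718 = 36.5%, Line 2 18/73 = 24.7% → Line West
Day shift: Line West 16/25 = 64.0%, Line 2 288/518 = 55.6% → Line West
Night shift: Line West 310/485 = 63.9%, Line 2 108/196 = 55.1% → Line West
Overall: Line West 588/1228 = 47.9%, Line 2 414/787 = 52.6% → Line 2
Line West wins each shift group but Line 2 wins overall — the comparison reverses. Line West's units skew toward swing shift, which has a lower base rate.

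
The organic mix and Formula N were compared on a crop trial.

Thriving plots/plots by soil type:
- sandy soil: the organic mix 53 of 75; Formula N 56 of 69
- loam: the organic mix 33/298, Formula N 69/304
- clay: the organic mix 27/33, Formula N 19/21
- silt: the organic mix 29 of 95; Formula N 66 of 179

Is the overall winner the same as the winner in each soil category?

Sandy soil: the organic mix 53/75 = 70.7%, Formula N 56/69 = 81.2% → Formula N
Loam: the organic mix 33/298 = 11.1%, Formula N 69/304 = 22.7% → Formula N
Clay: the organic mix 27/33 = 81.8%, Formula N 19/21 = 90.5% → Formula N
Silt: the organic mix 29/95 = 30.5%, Formula N 66/179 = 36.9% → Formula N
Overall: the organic mix 142/501 = 28.3%, Formula N 210/573 = 36.6% → Formula N
Formula N wins overall and in every soil group — no reversal.

Yes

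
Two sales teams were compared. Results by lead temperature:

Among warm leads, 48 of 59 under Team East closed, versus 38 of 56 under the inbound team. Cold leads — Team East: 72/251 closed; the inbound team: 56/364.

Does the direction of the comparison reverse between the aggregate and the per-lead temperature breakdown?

No

Warm: Team East 48/59 = 81.4%, the inbound team 38/56 = 67.9% → Team East
Cold: Team East 72/251 = 28.7%, the inbound team 56/364 = 15.4% → Team East
Overall: Team East 120/310 = 38.7%, the inbound team 94/420 = 22.4% → Team East
Team East wins overall and in every lead group — no reversal.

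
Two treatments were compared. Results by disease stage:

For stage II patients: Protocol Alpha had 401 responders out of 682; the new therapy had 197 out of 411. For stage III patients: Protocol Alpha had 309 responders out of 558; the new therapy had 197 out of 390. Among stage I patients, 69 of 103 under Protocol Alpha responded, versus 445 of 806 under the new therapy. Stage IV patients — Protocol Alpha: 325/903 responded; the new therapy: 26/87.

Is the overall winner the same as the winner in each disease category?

Stage II: Protocol Alpha 401/682 = 58.8%, the new therapy 197/411 = 47.9% → Protocol Alpha
Stage III: Protocol Alpha 309/558 = 55.4%, the new therapy 197/390 = 50.5% → Protocol Alpha
Stage I: Protocol Alpha 69/103 = 67.0%, the new therapy 445/806 = 55.2% → Protocol Alpha
Stage IV: Protocol Alpha 325/903 = 36.0%, the new therapy 26/87 = 29.9% → Protocol Alpha
Overall: Protocol Alpha 1104/2246 = 49.2%, the new therapy 865/1694 = 51.1% → the new therapy
Protocol Alpha wins each disease group but the new therapy wins overall — the comparison reverses. Protocol Alpha's patients skew toward stage IV, which has a lower base rate.

No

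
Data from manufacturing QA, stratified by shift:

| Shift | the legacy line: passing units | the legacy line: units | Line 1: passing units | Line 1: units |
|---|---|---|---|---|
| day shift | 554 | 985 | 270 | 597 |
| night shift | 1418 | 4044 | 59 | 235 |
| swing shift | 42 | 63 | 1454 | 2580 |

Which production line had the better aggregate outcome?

Line 1

Day shift: the legacy line 554/985 = 56.2%, Line 1 270/597 = 45.2% → the legacy line
Night shift: the legacy line 1418/4044 = 35.1%, Line 1 59/235 = 25.1% → the legacy line
Swing shift: the legacy line 42/63 = 66.7%, Line 1 1454/2580 = 56.4% → the legacy line
Overall: the legacy line 2014/5092 = 39.6%, Line 1 1783/3412 = 52.3% → Line 1
(The legacy line wins every shift group but Line 1 wins overall — the legacy line's units skew toward the low-rate night shift group.)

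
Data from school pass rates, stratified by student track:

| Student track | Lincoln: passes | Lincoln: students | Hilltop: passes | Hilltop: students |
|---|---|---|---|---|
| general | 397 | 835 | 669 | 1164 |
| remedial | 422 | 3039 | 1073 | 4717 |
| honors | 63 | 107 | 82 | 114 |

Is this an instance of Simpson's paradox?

No

General: Lincoln 397/835 = 47.5%, Hilltop 669/1164 = 57.5% → Hilltop
Remedial: Lincoln 422/3039 = 13.9%, Hilltop 1073/4717 = 22.7% → Hilltop
Honors: Lincoln 63/107 = 58.9%, Hilltop 82/114 = 71.9% → Hilltop
Overall: Lincoln 882/3981 = 22.2%, Hilltop 1824/5995 = 30.4% → Hilltop
Hilltop wins overall and in every student group — no reversal.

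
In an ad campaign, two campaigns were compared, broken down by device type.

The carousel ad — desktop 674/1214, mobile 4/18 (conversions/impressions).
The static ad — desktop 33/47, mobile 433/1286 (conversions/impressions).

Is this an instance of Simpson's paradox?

Yes

Desktop: the carousel ad 674/1214 = 55.5%, the static ad 33/47 = 70.2% → the static ad
Mobile: the carousel ad 4/18 = 22.2%, the static ad 433/1286 = 33.7% → the static ad
Overall: the carousel ad 678/1232 = 55.0%, the static ad 466/1333 = 35.0% → the carousel ad
The static ad wins each device group but the carousel ad wins overall — the comparison reverses. The static ad's impressions skew toward mobile, which has a lower base rate.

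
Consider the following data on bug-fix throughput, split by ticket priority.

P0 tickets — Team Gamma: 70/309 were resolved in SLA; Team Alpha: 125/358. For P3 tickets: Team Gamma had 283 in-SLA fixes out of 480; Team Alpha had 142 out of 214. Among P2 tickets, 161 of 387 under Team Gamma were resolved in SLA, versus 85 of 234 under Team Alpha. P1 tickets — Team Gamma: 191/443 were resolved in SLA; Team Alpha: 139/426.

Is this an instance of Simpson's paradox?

No

P0: Team Gamma 70/309 = 22.7%, Team Alpha 125/358 = 34.9% → Team Alpha
P3: Team Gamma 283/480 = 59.0%, Team Alpha 142/214 = 66.4% → Team Alpha
P2: Team Gamma 161/387 = 41.6%, Team Alpha 85/234 = 36.3% → Team Gamma
P1: Team Gamma 191/443 = 43.1%, Team Alpha 139/426 = 32.6% → Team Gamma
Overall: Team Gamma 705/1619 = 43.5%, Team Alpha 491/1232 = 39.9% → Team Gamma
Neither sweeps: Team Gamma wins 2 of 4 groups, Team Alpha wins 2. Team Gamma wins overall but not every group — no Simpson reversal.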